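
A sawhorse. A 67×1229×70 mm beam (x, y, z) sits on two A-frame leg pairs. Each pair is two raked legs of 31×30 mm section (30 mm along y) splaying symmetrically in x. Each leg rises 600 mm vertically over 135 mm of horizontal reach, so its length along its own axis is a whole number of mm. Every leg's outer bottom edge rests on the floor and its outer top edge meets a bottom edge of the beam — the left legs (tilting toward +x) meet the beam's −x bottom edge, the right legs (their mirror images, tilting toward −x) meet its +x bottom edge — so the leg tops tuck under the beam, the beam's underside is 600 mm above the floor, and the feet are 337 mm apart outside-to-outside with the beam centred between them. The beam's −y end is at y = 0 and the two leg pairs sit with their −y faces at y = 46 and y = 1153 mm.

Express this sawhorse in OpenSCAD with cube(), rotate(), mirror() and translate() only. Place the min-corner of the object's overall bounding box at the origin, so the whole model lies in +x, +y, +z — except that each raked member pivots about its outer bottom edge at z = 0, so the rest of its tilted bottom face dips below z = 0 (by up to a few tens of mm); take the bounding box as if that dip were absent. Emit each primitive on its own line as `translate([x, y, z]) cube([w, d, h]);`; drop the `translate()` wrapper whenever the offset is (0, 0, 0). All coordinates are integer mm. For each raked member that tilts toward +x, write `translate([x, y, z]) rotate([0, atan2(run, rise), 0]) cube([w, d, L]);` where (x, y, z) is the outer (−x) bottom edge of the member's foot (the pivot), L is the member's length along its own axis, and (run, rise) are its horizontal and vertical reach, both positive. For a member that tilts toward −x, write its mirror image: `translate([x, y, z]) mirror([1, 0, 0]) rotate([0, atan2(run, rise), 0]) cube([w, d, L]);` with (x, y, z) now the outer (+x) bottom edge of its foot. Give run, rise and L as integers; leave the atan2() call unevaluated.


// leg length = √(135² + 600²) = 615
// right-leg outer foot x = 2·135 + 67 = 337
// beam min-corner = (135, 0, 600)
translate([135, 0, 600]) cube([67, 1229, 70]);
translate([0, 46, 0]) rotate([0, atan2(135, 600), 0]) cube([31, 30, 615]);
translate([337, 46, 0]) mirror([1, 0, 0]) rotate([0, atan2(135, 600), 0]) cube([31, 30, 615]);
translate([0, 1153, 0]) rotate([0, atan2(135, 600), 0]) cube([31, 30, 615]);
translate([337, 1153, 0]) mirror([1, 0, 0]) rotate([0, atan2(135, 600), 0]) cube([31, 30, 615]);


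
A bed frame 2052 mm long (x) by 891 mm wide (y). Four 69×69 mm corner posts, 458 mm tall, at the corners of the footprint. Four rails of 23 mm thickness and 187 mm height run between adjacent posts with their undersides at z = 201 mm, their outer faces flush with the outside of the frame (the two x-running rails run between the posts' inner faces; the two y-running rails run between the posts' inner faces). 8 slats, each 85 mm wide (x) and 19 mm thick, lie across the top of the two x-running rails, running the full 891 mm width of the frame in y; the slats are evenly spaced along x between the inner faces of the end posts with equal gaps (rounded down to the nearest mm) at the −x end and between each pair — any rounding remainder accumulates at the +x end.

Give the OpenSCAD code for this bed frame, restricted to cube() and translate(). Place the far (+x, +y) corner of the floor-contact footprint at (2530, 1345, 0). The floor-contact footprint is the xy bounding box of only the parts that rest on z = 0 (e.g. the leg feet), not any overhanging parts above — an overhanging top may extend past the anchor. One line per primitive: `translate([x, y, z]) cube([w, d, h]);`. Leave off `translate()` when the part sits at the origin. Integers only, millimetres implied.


translate([478, 454, 0]) cube([69, 69, 458]);
translate([478, 1276, 0]) cube([69, 69, 458]);
translate([2461, 454, 0]) cube([69, 69, 458]);
translate([2461, 1276, 0]) cube([69, 69, 458]);
translate([547, 454, 201]) cube([1914, 23, 187]);
translate([547, 1322, 201]) cube([1914, 23, 187]);
translate([478, 523, 201]) cube([23, 753, 187]);
translate([2507, 523, 201]) cube([23, 753, 187]);
translate([684, 454, 388]) cube([85, 891, 19]);
translate([906, 454, 388]) cube([85, 891, 19]);
translate([1128, 454, 388]) cube([85, 891, 19]);
translate([1350, 454, 388]) cube([85, 891, 19]);
translate([1572, 454, 388]) cube([85, 891, 19]);
translate([1794, 454, 388]) cube([85, 891, 19]);
translate([2016, 454, 388]) cube([85, 891, 19]);
translate([2238, 454, 388]) cube([85, 891, 19]);


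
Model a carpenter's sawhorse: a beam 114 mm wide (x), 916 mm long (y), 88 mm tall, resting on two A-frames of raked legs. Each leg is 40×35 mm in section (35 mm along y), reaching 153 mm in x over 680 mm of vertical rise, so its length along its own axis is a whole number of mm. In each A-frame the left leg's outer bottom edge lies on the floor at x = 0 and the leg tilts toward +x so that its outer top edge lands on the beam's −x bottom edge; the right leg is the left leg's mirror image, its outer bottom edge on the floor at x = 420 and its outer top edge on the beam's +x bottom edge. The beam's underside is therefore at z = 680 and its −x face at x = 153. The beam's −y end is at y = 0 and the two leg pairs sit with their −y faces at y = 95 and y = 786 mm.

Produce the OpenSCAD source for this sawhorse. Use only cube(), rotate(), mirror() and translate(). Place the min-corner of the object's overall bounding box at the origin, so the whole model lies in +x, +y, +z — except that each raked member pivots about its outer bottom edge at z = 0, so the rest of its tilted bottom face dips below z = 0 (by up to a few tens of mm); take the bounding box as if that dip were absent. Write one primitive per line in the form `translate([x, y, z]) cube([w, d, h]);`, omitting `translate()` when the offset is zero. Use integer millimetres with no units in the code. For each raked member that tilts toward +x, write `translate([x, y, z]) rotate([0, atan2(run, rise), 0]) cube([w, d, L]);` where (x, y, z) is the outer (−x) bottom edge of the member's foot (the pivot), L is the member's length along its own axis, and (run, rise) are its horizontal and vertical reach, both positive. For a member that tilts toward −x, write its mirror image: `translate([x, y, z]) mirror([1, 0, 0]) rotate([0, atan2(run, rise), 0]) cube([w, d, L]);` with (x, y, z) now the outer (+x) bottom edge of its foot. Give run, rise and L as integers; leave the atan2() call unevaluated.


// leg length = √(153² + 680²) = 697
// right-leg outer foot x = 2·153 + 114 = 420
// beam min-corner = (153, 0, 680)
translate([153, 0, 680]) cube([114, 916, 88]);
translate([0, 95, 0]) rotate([0, atan2(153, 680), 0]) cube([40, 35, 697]);
translate([420, 95, 0]) mirror([1, 0, 0]) rotate([0, atan2(153, 680), 0]) cube([40, 35, 697]);
translate([0, 786, 0]) rotate([0, atan2(153, 680), 0]) cube([40, 35, 697]);
translate([420, 786, 0]) mirror([1, 0, 0]) rotate([0, atan2(153, 680), 0]) cube([40, 35, 697]);


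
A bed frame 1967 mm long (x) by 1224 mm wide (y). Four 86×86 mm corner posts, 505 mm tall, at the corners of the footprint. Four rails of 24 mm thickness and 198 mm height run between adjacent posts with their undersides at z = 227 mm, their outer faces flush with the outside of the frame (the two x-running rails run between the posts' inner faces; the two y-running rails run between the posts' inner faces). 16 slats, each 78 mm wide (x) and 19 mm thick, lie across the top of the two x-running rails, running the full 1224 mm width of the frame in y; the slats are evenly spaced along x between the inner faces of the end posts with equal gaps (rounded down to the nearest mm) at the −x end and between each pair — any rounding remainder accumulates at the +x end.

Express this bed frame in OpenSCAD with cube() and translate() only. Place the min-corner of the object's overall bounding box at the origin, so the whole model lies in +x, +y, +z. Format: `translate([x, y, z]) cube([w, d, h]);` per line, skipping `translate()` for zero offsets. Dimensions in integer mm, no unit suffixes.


cube([86, 86, 505]);
translate([0, 1138, 0]) cube([86, 86, 505]);
translate([1881, 0, 0]) cube([86, 86, 505]);
translate([1881, 1138, 0]) cube([86, 86, 505]);
translate([86, 0, 227]) cube([1795, 24, 198]);
translate([86, 1200, 227]) cube([1795, 24, 198]);
translate([0, 86, 227]) cube([24, 1052, 198]);
translate([1943, 86, 227]) cube([24, 1052, 198]);
translate([118, 0, 425]) cube([78, 1224, 19]);
translate([228, 0, 425]) cube([78, 1224, 19]);
translate([338, 0, 425]) cube([78, 1224, 19]);
translate([448, 0, 425]) cube([78, 1224, 19]);
translate([558, 0, 425]) cube([78, 1224, 19]);
translate([668, 0, 425]) cube([78, 1224, 19]);
translate([778, 0, 425]) cube([78, 1224, 19]);
translate([888, 0, 425]) cube([78, 1224, 19]);
translate([998, 0, 425]) cube([78, 1224, 19]);
translate([1108, 0, 425]) cube([78, 1224, 19]);
translate([1218, 0, 425]) cube([78, 1224, 19]);
translate([1328, 0, 425]) cube([78, 1224, 19]);
translate([1438, 0, 425]) cube([78, 1224, 19]);
translate([1548, 0, 425]) cube([78, 1224, 19]);
translate([1658, 0, 425]) cube([78, 1224, 19]);
translate([1768, 0, 425]) cube([78, 1224, 19]);


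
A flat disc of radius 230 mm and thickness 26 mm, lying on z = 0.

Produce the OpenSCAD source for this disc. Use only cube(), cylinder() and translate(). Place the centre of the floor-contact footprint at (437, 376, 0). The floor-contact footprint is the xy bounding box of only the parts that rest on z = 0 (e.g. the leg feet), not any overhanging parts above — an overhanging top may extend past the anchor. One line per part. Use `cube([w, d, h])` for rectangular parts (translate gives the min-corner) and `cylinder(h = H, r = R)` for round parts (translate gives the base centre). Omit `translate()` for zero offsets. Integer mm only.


translate([437, 376, 0]) cylinder(h = 26, r = 230);


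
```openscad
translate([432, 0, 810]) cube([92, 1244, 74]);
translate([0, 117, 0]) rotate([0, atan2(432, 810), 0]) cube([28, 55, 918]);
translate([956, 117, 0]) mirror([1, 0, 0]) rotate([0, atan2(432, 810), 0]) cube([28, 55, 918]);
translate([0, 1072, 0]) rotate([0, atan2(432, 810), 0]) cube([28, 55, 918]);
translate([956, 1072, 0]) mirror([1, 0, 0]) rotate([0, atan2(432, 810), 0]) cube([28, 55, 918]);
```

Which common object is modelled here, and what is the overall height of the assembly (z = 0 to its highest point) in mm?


A sawhorse. The overall height is 884 mm.

A beam across two mirrored pairs of raked legs — a sawhorse. The beam's underside is at z = 810 (matching the legs' vertical rise in atan2(432, 810)) and the beam is 74 mm tall, so its top is at 810 + 74 = 884 mm. The raked legs top out at the beam's underside, so that is the highest point.


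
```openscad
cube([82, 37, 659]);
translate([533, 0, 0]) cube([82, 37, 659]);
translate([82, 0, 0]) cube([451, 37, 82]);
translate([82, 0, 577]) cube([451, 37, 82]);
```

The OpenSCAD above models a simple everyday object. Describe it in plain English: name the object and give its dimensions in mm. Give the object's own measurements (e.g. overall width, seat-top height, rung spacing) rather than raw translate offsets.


A rectangular picture frame lying in the x–z plane (depth along y). The opening is 451 mm wide (x) by 495 mm tall (z), surrounded by a border 82 mm wide on all four sides. The frame is 37 mm deep and is made of two full-height vertical stiles with two horizontal rails fitted between them.


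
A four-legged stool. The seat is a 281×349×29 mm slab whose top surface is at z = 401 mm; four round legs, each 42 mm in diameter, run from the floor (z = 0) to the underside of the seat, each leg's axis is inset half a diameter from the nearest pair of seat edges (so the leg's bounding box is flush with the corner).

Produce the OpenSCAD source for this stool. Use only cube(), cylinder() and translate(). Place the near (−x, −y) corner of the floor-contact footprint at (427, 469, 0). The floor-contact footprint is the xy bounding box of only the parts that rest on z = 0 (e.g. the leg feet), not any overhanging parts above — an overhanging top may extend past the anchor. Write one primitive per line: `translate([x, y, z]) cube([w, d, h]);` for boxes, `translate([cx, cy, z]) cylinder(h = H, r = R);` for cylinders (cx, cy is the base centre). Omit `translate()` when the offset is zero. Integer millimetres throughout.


translate([427, 469, 372]) cube([281, 349, 29]);
translate([448, 490, 0]) cylinder(h = 372, r = 21);
translate([687, 490, 0]) cylinder(h = 372, r = 21);
translate([448, 797, 0]) cylinder(h = 372, r = 21);
translate([687, 797, 0]) cylinder(h = 372, r = 21);


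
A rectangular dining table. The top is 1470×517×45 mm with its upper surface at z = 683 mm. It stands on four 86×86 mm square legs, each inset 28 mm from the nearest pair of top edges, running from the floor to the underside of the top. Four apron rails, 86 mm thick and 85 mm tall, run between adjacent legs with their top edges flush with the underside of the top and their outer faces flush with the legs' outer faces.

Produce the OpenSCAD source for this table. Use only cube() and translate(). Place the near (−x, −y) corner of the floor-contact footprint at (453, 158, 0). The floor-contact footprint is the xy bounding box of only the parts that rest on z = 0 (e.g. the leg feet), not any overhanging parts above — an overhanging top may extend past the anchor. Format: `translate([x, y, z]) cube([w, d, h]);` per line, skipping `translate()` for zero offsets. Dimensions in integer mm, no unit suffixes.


translate([425, 130, 638]) cube([1470, 517, 45]);
translate([453, 158, 0]) cube([86, 86, 638]);
translate([1781, 158, 0]) cube([86, 86, 638]);
translate([453, 533, 0]) cube([86, 86, 638]);
translate([1781, 533, 0]) cube([86, 86, 638]);
translate([539, 158, 553]) cube([1242, 86, 85]);
translate([539, 533, 553]) cube([1242, 86, 85]);
translate([453, 244, 553]) cube([86, 289, 85]);
translate([1781, 244, 553]) cube([86, 289, 85]);


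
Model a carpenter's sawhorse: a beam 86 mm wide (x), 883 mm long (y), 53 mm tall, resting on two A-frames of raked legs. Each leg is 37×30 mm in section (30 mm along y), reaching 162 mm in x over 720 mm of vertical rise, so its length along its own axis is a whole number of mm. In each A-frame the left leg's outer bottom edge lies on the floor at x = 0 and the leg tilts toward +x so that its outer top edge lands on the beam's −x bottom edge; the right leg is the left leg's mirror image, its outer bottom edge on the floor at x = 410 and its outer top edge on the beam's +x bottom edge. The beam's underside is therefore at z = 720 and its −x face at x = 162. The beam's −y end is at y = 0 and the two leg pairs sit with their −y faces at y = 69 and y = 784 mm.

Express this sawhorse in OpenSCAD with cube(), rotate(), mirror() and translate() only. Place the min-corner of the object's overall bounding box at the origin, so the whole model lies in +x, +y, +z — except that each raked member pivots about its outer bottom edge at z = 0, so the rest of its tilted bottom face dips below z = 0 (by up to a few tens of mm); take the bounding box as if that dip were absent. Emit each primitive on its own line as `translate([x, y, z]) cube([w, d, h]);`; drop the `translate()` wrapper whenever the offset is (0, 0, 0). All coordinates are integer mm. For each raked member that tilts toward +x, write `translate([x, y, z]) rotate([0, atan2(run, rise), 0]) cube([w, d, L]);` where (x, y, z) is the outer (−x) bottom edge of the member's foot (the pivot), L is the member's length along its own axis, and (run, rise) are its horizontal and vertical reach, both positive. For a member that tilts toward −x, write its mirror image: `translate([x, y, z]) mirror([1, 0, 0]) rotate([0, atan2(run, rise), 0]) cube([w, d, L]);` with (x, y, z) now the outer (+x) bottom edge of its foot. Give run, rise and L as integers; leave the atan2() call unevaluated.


// leg length = √(162² + 720²) = 738
// right-leg outer foot x = 2·162 + 86 = 410
// beam min-corner = (162, 0, 720)
translate([162, 0, 720]) cube([86, 883, 53]);
translate([0, 69, 0]) rotate([0, atan2(162, 720), 0]) cube([37, 30, 738]);
translate([410, 69, 0]) mirror([1, 0, 0]) rotate([0, atan2(162, 720), 0]) cube([37, 30, 738]);
translate([0, 784, 0]) rotate([0, atan2(162, 720), 0]) cube([37, 30, 738]);
translate([410, 784, 0]) mirror([1, 0, 0]) rotate([0, atan2(162, 720), 0]) cube([37, 30, 738]);


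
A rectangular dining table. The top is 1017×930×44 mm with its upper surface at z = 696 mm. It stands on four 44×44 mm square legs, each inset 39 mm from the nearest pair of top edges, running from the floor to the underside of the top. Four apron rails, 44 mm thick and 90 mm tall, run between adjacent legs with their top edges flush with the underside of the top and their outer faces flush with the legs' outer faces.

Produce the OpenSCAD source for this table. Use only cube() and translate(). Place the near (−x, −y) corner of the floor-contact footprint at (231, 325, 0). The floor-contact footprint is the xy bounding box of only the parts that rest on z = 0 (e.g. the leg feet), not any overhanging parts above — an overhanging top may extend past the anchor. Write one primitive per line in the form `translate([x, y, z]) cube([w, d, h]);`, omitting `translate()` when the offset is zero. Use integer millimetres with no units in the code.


// leg_h = 696 - 44 = 652
// apron z = 652 - 90 = 562
translate([192, 286, 652]) cube([1017, 930, 44]);
translate([231, 325, 0]) cube([44, 44, 652]);
translate([1126, 325, 0]) cube([44, 44, 652]);
translate([231, 1133, 0]) cube([44, 44, 652]);
translate([1126, 1133, 0]) cube([44, 44, 652]);
translate([275, 325, 562]) cube([851, 44, 90]);
translate([275, 1133, 562]) cube([851, 44, 90]);
translate([231, 369, 562]) cube([44, 764, 90]);
translate([1126, 369, 562]) cube([44, 764, 90]);


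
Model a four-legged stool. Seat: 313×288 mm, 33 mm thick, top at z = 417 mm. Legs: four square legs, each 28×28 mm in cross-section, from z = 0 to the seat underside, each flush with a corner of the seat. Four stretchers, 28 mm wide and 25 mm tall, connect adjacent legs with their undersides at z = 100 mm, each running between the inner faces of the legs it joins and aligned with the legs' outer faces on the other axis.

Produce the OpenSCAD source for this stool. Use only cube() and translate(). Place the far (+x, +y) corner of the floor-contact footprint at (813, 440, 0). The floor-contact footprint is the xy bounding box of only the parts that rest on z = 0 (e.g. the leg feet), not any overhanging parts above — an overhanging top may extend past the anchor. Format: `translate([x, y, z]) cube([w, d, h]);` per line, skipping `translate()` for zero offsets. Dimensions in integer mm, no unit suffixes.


translate([500, 152, 384]) cube([313, 288, 33]);
translate([500, 152, 0]) cube([28, 28, 384]);
translate([785, 152, 0]) cube([28, 28, 384]);
translate([500, 412, 0]) cube([28, 28, 384]);
translate([785, 412, 0]) cube([28, 28, 384]);
translate([528, 152, 100]) cube([257, 28, 25]);
translate([528, 412, 100]) cube([257, 28, 25]);
translate([500, 180, 100]) cube([28, 232, 25]);
translate([785, 180, 100]) cube([28, 232, 25]);


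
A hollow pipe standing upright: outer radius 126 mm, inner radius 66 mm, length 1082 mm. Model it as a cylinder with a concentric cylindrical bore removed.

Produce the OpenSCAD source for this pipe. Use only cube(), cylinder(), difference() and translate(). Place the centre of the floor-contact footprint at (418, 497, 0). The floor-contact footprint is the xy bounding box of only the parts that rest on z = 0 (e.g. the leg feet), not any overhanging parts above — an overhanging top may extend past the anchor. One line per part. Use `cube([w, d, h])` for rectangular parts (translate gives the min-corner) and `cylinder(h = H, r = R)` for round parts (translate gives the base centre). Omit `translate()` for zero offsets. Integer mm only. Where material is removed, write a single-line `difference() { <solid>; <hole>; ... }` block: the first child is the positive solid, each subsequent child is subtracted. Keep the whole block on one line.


difference() { translate([418, 497, 0]) cylinder(h = 1082, r = 126); translate([418, 497, 0]) cylinder(h = 1082, r = 66); }


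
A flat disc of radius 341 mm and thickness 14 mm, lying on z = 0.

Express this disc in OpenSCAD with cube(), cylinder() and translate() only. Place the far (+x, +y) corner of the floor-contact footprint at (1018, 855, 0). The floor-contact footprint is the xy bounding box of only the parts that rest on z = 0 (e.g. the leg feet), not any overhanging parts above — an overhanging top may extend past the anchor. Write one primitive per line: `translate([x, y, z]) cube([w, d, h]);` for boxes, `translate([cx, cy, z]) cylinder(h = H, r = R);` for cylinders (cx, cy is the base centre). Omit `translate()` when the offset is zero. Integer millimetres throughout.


translate([677, 514, 0]) cylinder(h = 14, r = 341);


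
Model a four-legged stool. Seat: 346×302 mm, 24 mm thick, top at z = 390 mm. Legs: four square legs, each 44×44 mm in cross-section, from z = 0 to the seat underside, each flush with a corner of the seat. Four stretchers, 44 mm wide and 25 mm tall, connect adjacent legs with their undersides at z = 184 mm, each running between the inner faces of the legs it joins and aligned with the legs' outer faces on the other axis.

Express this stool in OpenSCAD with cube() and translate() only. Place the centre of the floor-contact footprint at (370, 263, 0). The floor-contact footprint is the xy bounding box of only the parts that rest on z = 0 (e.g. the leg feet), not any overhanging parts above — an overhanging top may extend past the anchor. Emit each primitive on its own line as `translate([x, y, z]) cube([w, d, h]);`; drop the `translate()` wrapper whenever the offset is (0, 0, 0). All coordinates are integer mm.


translate([197, 112, 366]) cube([346, 302, 24]);
translate([197, 112, 0]) cube([44, 44, 366]);
translate([499, 112, 0]) cube([44, 44, 366]);
translate([197, 370, 0]) cube([44, 44, 366]);
translate([499, 370, 0]) cube([44, 44, 366]);
translate([241, 112, 184]) cube([258, 44, 25]);
translate([241, 370, 184]) cube([258, 44, 25]);
translate([197, 156, 184]) cube([44, 214, 25]);
translate([499, 156, 184]) cube([44, 214, 25]);


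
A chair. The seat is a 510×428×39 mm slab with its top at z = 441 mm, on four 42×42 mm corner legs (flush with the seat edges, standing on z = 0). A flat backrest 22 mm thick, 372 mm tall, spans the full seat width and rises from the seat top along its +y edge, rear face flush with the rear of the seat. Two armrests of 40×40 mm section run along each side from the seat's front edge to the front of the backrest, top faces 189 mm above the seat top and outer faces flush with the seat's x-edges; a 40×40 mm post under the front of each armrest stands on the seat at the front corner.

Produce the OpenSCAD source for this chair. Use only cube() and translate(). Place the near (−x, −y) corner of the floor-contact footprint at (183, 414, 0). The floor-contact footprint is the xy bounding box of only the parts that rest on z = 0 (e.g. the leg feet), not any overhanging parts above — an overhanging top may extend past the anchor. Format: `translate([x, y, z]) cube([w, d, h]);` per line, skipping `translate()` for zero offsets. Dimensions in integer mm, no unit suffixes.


// leg_h = 441 - 39 = 402
// arm post h = 189 - 40 = 149
translate([183, 414, 402]) cube([510, 428, 39]);
translate([183, 414, 0]) cube([42, 42, 402]);
translate([651, 414, 0]) cube([42, 42, 402]);
translate([183, 800, 0]) cube([42, 42, 402]);
translate([651, 800, 0]) cube([42, 42, 402]);
translate([183, 820, 441]) cube([510, 22, 372]);
translate([183, 414, 590]) cube([40, 406, 40]);
translate([653, 414, 590]) cube([40, 406, 40]);
translate([183, 414, 441]) cube([40, 40, 149]);
translate([653, 414, 441]) cube([40, 40, 149]);


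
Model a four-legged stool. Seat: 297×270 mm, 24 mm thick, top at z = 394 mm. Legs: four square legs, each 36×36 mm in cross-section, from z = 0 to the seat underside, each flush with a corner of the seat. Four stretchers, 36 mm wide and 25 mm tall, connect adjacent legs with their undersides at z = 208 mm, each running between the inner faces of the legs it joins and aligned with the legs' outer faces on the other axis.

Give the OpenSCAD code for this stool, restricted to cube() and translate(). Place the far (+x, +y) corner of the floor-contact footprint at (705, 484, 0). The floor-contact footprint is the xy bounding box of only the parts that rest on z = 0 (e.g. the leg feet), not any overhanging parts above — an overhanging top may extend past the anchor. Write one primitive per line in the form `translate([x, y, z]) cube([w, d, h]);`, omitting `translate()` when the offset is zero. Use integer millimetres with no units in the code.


// leg_h = 394 - 24 = 370
// stretcher span = 297 - 2*36 = 225
translate([408, 214, 370]) cube([297, 270, 24]);
translate([408, 214, 0]) cube([36, 36, 370]);
translate([669, 214, 0]) cube([36, 36, 370]);
translate([408, 448, 0]) cube([36, 36, 370]);
translate([669, 448, 0]) cube([36, 36, 370]);
translate([444, 214, 208]) cube([225, 36, 25]);
translate([444, 448, 208]) cube([225, 36, 25]);
translate([408, 250, 208]) cube([36, 198, 25]);
translate([669, 250, 208]) cube([36, 198, 25]);


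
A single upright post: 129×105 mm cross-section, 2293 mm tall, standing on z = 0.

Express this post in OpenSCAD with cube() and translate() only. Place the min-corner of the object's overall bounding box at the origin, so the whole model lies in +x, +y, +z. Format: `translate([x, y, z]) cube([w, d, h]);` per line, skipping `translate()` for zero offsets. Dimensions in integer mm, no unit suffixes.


cube([129, 105, 2293]);


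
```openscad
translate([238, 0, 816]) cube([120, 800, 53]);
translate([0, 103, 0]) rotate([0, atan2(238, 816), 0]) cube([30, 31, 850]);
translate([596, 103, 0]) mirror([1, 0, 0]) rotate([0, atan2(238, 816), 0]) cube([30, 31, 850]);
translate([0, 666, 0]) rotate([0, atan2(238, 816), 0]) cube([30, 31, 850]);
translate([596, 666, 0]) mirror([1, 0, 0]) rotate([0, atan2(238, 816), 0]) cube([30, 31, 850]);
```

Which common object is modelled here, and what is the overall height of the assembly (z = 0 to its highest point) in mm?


A sawhorse. The overall height is 869 mm.

A beam across two mirrored pairs of raked legs — a sawhorse. The beam's underside is at z = 816 (matching the legs' vertical rise in atan2(238, 816)) and the beam is 53 mm tall, so its top is at 816 + 53 = 869 mm. The raked legs top out at the beam's underside, so that is the highest point.


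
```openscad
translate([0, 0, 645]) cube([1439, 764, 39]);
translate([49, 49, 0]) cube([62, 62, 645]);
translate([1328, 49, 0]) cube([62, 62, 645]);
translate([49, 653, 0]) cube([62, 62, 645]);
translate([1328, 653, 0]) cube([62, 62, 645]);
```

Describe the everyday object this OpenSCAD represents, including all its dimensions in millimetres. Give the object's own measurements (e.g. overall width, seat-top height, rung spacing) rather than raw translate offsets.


A rectangular dining table. The top is 1439×764×39 mm with its upper surface at z = 684 mm. It stands on four 62×62 mm square legs, each inset 49 mm from the nearest pair of top edges, running from the floor to the underside of the top.


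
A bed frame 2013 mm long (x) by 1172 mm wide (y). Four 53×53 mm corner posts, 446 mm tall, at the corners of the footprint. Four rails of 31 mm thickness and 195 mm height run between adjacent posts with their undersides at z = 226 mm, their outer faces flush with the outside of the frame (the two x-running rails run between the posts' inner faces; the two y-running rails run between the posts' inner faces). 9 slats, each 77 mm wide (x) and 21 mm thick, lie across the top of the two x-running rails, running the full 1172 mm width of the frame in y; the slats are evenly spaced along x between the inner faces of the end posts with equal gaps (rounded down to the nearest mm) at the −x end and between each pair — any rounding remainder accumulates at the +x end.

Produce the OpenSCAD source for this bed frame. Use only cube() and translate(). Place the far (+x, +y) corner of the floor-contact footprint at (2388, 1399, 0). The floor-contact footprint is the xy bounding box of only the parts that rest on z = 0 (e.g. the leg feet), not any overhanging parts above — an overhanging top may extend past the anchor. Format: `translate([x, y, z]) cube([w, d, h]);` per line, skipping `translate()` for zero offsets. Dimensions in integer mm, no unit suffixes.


translate([375, 227, 0]) cube([53, 53, 446]);
translate([375, 1346, 0]) cube([53, 53, 446]);
translate([2335, 227, 0]) cube([53, 53, 446]);
translate([2335, 1346, 0]) cube([53, 53, 446]);
translate([428, 227, 226]) cube([1907, 31, 195]);
translate([428, 1368, 226]) cube([1907, 31, 195]);
translate([375, 280, 226]) cube([31, 1066, 195]);
translate([2357, 280, 226]) cube([31, 1066, 195]);
translate([549, 227, 421]) cube([77, 1172, 21]);
translate([747, 227, 421]) cube([77, 1172, 21]);
translate([945, 227, 421]) cube([77, 1172, 21]);
translate([1143, 227, 421]) cube([77, 1172, 21]);
translate([1341, 227, 421]) cube([77, 1172, 21]);
translate([1539, 227, 421]) cube([77, 1172, 21]);
translate([1737, 227, 421]) cube([77, 1172, 21]);
translate([1935, 227, 421]) cube([77, 1172, 21]);
translate([2133, 227, 421]) cube([77, 1172, 21]);


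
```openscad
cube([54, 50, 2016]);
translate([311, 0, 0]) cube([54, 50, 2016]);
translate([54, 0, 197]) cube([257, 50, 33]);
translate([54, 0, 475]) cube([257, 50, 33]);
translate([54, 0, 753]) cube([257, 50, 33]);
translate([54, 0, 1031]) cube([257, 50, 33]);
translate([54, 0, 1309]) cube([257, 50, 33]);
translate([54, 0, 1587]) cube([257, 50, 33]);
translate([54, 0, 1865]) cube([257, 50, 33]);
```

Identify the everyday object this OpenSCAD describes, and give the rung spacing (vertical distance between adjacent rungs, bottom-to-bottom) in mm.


A ladder. The rung spacing is 278 mm.

Two tall 54×50 posts with 7 short bars between them — a ladder. Adjacent rungs sit at z = 197 and z = 475, so the spacing is 475 − 197 = 278 mm.


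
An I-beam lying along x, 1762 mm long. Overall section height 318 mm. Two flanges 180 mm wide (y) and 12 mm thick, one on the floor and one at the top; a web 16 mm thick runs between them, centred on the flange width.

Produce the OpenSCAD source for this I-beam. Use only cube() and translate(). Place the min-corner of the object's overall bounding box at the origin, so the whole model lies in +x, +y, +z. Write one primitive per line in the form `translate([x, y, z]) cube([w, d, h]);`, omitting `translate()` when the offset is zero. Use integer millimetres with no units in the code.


cube([1762, 180, 12]);
translate([0, 82, 12]) cube([1762, 16, 294]);
translate([0, 0, 306]) cube([1762, 180, 12]);


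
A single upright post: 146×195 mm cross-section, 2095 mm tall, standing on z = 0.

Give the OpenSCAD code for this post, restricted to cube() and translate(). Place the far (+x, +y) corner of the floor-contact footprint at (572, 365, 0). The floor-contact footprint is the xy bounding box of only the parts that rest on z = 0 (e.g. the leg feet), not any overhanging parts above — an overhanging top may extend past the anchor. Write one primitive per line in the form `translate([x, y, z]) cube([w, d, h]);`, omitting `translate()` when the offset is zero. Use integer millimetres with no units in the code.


translate([426, 170, 0]) cube([146, 195, 2095]);


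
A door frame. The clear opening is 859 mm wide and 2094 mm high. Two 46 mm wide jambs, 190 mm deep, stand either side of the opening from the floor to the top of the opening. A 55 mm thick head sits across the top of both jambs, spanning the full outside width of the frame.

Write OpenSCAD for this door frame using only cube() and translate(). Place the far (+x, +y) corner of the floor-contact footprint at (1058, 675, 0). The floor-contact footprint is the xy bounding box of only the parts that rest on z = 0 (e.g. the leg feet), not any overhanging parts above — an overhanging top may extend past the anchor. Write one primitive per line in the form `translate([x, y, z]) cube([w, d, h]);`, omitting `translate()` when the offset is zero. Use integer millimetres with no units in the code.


translate([107, 485, 0]) cube([46, 190, 2094]);
translate([1012, 485, 0]) cube([46, 190, 2094]);
translate([107, 485, 2094]) cube([951, 190, 55]);


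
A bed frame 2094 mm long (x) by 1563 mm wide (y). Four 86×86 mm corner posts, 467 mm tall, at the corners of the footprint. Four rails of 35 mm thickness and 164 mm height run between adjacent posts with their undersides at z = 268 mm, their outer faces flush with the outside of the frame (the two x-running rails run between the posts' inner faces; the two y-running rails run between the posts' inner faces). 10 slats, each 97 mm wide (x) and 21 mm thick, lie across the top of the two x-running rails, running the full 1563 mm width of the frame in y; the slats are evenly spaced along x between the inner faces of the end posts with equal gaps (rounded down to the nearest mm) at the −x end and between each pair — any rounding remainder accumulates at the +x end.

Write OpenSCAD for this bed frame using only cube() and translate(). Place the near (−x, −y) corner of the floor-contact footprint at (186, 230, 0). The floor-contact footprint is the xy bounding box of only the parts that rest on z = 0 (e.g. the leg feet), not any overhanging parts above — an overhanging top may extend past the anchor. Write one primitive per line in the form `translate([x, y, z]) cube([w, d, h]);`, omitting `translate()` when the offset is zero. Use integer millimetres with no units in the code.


translate([186, 230, 0]) cube([86, 86, 467]);
translate([186, 1707, 0]) cube([86, 86, 467]);
translate([2194, 230, 0]) cube([86, 86, 467]);
translate([2194, 1707, 0]) cube([86, 86, 467]);
translate([272, 230, 268]) cube([1922, 35, 164]);
translate([272, 1758, 268]) cube([1922, 35, 164]);
translate([186, 316, 268]) cube([35, 1391, 164]);
translate([2245, 316, 268]) cube([35, 1391, 164]);
translate([358, 230, 432]) cube([97, 1563, 21]);
translate([541, 230, 432]) cube([97, 1563, 21]);
translate([724, 230, 432]) cube([97, 1563, 21]);
translate([907, 230, 432]) cube([97, 1563, 21]);
translate([1090, 230, 432]) cube([97, 1563, 21]);
translate([1273, 230, 432]) cube([97, 1563, 21]);
translate([1456, 230, 432]) cube([97, 1563, 21]);
translate([1639, 230, 432]) cube([97, 1563, 21]);
translate([1822, 230, 432]) cube([97, 1563, 21]);
translate([2005, 230, 432]) cube([97, 1563, 21]);


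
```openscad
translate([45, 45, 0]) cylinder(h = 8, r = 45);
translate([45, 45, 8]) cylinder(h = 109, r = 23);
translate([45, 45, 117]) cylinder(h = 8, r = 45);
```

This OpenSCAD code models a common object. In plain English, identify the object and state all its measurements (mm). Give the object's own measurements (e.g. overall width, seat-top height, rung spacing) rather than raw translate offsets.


A spool: two coaxial disc flanges of radius 45 mm and thickness 8 mm, joined by a core cylinder of radius 23 mm and height 109 mm. The lower flange rests on z = 0 and the three cylinders share a vertical axis.


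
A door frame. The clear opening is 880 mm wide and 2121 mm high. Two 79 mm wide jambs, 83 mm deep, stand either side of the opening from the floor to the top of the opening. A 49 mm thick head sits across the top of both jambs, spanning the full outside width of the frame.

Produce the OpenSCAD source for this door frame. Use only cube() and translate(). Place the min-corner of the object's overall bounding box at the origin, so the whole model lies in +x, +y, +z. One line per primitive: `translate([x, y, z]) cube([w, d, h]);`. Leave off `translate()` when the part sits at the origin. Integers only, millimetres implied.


cube([79, 83, 2121]);
translate([959, 0, 0]) cube([79, 83, 2121]);
translate([0, 0, 2121]) cube([1038, 83, 49]);


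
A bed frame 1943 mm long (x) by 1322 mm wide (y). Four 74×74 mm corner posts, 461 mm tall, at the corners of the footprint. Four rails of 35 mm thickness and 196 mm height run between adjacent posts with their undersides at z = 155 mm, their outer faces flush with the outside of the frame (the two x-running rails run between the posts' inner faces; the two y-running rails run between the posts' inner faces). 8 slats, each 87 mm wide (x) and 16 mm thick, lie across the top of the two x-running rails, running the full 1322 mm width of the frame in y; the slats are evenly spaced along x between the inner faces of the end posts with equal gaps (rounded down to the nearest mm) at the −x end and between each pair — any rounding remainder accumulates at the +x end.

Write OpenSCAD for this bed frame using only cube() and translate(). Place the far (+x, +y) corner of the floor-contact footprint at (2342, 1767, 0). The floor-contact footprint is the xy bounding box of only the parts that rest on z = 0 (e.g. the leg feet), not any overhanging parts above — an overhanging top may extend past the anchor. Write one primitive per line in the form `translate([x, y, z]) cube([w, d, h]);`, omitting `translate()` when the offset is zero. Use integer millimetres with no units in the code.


// slat z = rail_z + rail_h = 155 + 196 = 351
// slat gap = ⌊(1795 − 8·87) / 9⌋ = 122
translate([399, 445, 0]) cube([74, 74, 461]);
translate([399, 1693, 0]) cube([74, 74, 461]);
translate([2268, 445, 0]) cube([74, 74, 461]);
translate([2268, 1693, 0]) cube([74, 74, 461]);
translate([473, 445, 155]) cube([1795, 35, 196]);
translate([473, 1732, 155]) cube([1795, 35, 196]);
translate([399, 519, 155]) cube([35, 1174, 196]);
translate([2307, 519, 155]) cube([35, 1174, 196]);
translate([595, 445, 351]) cube([87, 1322, 16]);
translate([804, 445, 351]) cube([87, 1322, 16]);
translate([1013, 445, 351]) cube([87, 1322, 16]);
translate([1222, 445, 351]) cube([87, 1322, 16]);
translate([1431, 445, 351]) cube([87, 1322, 16]);
translate([1640, 445, 351]) cube([87, 1322, 16]);
translate([1849, 445, 351]) cube([87, 1322, 16]);
translate([2058, 445, 351]) cube([87, 1322, 16]);


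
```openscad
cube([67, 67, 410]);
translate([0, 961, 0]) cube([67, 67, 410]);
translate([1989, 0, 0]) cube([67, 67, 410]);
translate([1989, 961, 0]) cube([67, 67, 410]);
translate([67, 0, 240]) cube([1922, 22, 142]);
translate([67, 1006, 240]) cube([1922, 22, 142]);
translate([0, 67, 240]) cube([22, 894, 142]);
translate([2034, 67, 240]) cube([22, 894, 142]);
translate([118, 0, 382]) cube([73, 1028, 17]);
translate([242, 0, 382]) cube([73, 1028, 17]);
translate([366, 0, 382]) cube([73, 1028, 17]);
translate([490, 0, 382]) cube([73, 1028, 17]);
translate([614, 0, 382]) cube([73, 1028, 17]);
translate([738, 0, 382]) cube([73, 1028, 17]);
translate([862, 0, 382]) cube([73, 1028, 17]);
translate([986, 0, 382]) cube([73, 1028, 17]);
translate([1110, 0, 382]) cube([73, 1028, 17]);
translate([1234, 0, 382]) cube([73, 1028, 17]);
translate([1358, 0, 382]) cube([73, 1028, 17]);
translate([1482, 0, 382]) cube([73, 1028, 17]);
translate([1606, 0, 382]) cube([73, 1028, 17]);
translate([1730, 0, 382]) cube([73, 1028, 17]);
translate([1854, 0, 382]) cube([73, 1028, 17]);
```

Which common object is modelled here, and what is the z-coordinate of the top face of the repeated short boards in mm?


A bed frame. The slat-top height is 399 mm.

Four posts, four rails, and a row of slats — a bed frame. Slats sit on the rails at z = 240 + 142 = 382; with slat thickness 17, the top is 399 mm.


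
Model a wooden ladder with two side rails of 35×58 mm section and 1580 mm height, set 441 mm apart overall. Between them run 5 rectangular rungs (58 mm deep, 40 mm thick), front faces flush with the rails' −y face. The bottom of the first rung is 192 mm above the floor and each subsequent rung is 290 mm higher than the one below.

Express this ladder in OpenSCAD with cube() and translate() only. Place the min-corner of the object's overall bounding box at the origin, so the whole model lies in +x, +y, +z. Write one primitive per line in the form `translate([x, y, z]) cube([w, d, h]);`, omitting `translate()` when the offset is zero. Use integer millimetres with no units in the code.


// rung span = 441 - 2*35 = 371
// rung[k] z = 192 + k*290
cube([35, 58, 1580]);
translate([406, 0, 0]) cube([35, 58, 1580]);
translate([35, 0, 192]) cube([371, 58, 40]);
translate([35, 0, 482]) cube([371, 58, 40]);
translate([35, 0, 772]) cube([371, 58, 40]);
translate([35, 0, 1062]) cube([371, 58, 40]);
translate([35, 0, 1352]) cube([371, 58, 40]);
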